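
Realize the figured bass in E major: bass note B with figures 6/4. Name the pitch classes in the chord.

B, E, G#

A fourth above B in this key is E.
A sixth above B in this key is G#.
Together with the bass B, this spells E major in second inversion.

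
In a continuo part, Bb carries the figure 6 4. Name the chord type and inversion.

Intervals of 6/4 above the bass form a triad; the bass is the fifth, so this is second inversion.

triad, second inversion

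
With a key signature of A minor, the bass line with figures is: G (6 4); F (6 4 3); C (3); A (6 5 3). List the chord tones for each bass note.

G (6/4): G, C, E.
F (6/4/3): F, A, B, D.
C (5/3): C, E, G.
A (6/5/3): A, C, E, F.

G, C, E | F, A, B, D | C, E, G | A, C, E, F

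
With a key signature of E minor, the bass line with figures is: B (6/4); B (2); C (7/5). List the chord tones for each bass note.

B, E, G | B, C, E, G | C, E, G, B

B (6/4): B, E, G.
B (6/4/2): B, C, E, G.
C (7/5/3): C, E, G, B.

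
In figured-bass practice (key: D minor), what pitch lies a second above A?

Counting 1 letter step above A lands on B; in D minor, that letter is Bb.

Bb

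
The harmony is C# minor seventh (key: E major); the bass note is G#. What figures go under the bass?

4/3

G# is the fifth of C# minor seventh, so the chord is in second inversion.
A seventh chord in second inversion is figured 6/4/3, conventionally abbreviated 4/3.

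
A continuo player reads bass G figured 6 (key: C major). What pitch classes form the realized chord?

G, B, E

The written figures 6 are shorthand for 6/3: the 3 is implied.
A third above G in this key is B.
A sixth above G in this key is E.
Together with the bass G, this spells E minor in first inversion.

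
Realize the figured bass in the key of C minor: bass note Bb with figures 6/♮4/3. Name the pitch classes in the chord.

A third above Bb in this key is D.
A fourth above Bb in this key is Eb, made natural (E) by the ♮ figure.
A sixth above Bb in this key is G.
Together with the bass Bb, this spells E half-diminished seventh in second inversion.

Bb, D, E, G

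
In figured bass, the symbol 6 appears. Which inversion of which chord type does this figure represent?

triad, first inversion

6 is shorthand for 6/3.
Intervals of 6/3 above the bass form a triad; the bass is the third, so this is first inversion.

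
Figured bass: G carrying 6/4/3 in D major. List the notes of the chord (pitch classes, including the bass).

A third above G in this key is B.
A fourth above G in this key is C#.
A sixth above G in this key is E.
Together with the bass G, this spells C# half-diminished seventh in second inversion.

G, B, C#, E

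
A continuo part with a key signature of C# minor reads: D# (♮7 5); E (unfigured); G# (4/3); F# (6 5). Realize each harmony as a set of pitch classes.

D#, F#, A, C | E, G#, B | G#, B, C#, E | F#, A, C#, D#

D# (♮7/5/3): D#, F#, A, C.
E (5/3): E, G#, B.
G# (6/4/3): G#, B, C#, E.
F# (6/5/3): F#, A, C#, D#.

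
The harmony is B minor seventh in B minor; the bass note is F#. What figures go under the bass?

F# is the fifth of B minor seventh, so the chord is in second inversion.
A seventh chord in second inversion is figured 6/4/3, conventionally abbreviated 4/3.

4/3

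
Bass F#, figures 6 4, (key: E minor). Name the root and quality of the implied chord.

The figures 6 4 indicate a triad in second inversion.
In second inversion the root lies a fourth above the bass: a fourth above F# in E minor is B.
The chord tones are F#, B, D, giving B minor.

B minor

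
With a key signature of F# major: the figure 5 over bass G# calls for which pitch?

Counting 4 letter steps above G# lands on D; in F# major, that letter is D#.

D#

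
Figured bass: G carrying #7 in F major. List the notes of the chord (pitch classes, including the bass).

G, Bb, D, F#

The written figures #7 are shorthand for 7/5/3: the 5/3 are implied.
A third above G in this key is Bb.
A fifth above G in this key is D.
A seventh above G in this key is F, raised to F# by the sharp.
Together with the bass G, this spells G minor-major seventh in root position.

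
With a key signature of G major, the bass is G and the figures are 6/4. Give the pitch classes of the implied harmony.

A fourth above G in this key is C.
A sixth above G in this key is E.
Together with the bass G, this spells C major in second inversion.

G, C, E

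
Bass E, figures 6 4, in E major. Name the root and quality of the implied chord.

The figures 6 4 indicate a triad in second inversion.
In second inversion the root lies a fourth above the bass: a fourth above E in E major is A.
The chord tones are E, A, C#, giving A major.

A major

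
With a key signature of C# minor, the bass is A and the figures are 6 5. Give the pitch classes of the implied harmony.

A, C#, E, F#

The written figures 6 5 are shorthand for 6/5/3: the 3 is implied.
A third above A in this key is C#.
A fifth above A in this key is E.
A sixth above A in this key is F#.
Together with the bass A, this spells F# minor seventh in first inversion.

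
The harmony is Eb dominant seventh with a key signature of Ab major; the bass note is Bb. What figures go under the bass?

4/3

Bb is the fifth of Eb dominant seventh, so the chord is in second inversion.
A seventh chord in second inversion is figured 6/4/3, conventionally abbreviated 4/3.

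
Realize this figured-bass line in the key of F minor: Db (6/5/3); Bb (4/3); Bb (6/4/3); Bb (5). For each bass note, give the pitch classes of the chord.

Db (6/5/3): Db, F, Ab, Bb.
Bb (6/4/3): Bb, Db, Eb, G.
Bb (6/4/3): Bb, Db, Eb, G.
Bb (5/3): Bb, Db, F.

Db, F, Ab, Bb | Bb, Db, Eb, G | Bb, Db, Eb, G | Bb, Db, F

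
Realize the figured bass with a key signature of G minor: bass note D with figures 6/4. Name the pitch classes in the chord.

A fourth above D in this key is G.
A sixth above D in this key is Bb.
Together with the bass D, this spells G minor in second inversion.

D, G, Bb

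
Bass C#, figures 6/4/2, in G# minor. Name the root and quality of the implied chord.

D# minor seventh

The figures 6/4/2 indicate a seventh chord in third inversion.
In third inversion the root lies a second above the bass: a second above C# in G# minor is D#.
The chord tones are C#, D#, F#, A#, giving D# minor seventh.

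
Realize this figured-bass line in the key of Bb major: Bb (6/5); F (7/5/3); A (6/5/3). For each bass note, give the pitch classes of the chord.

Bb (6/5/3): Bb, D, F, G.
F (7/5/3): F, A, C, Eb.
A (6/5/3): A, C, Eb, F.

Bb, D, F, G | F, A, C, Eb | A, C, Eb, F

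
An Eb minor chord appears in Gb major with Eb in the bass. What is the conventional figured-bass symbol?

no figures

Eb is the root of Eb minor, so the chord is in root position.
A triad in root position is figured 5/3, conventionally abbreviated (no figures — root-position triad).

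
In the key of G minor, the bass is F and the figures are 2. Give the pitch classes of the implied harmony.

The written figures 2 are shorthand for 6/4/2: the 6/4 are implied.
A second above F in this key is G.
A fourth above F in this key is Bb.
A sixth above F in this key is D.
Together with the bass F, this spells G minor seventh in third inversion.

F, G, Bb, D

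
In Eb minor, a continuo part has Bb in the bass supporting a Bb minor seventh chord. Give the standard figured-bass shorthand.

Bb is the root of Bb minor seventh, so the chord is in root position.
A seventh chord in root position is figured 7/5/3, conventionally abbreviated 7.

7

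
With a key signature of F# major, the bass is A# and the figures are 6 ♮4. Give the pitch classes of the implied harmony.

A#, D, F#

A fourth above A# in this key is D#, made natural (D) by the ♮ figure.
A sixth above A# in this key is F#.
Together with the bass A#, this spells D augmented in second inversion.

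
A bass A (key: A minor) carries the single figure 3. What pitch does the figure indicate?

C

Counting 2 letter steps above A lands on C; in A minor, that letter is C.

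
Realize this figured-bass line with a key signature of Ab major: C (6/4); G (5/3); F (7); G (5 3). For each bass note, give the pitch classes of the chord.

C, F, Ab | G, Bb, Db | F, Ab, C, Eb | G, Bb, Db

C (6/4): C, F, Ab.
G (5/3): G, Bb, Db.
F (7/5/3): F, Ab, C, Eb.
G (5/3): G, Bb, Db.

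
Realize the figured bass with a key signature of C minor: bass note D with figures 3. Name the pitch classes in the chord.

The written figures 3 are shorthand for 5/3: the 5 is implied.
A third above D in this key is F.
A fifth above D in this key is Ab.
Together with the bass D, this spells D diminished in root position.

D, F, Ab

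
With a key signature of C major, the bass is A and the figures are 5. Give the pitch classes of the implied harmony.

A, C, E

The written figures 5 are shorthand for 5/3: the 3 is implied.
A third above A in this key is C.
A fifth above A in this key is E.
Together with the bass A, this spells A minor in root position.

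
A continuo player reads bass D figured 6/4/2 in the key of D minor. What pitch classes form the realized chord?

A second above D in this key is E.
A fourth above D in this key is G.
A sixth above D in this key is Bb.
Together with the bass D, this spells E half-diminished seventh in third inversion.

D, E, G, Bb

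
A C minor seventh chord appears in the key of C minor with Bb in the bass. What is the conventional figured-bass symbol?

Bb is the seventh of C minor seventh, so the chord is in third inversion.
A seventh chord in third inversion is figured 6/4/2, conventionally abbreviated 4/2.

4/2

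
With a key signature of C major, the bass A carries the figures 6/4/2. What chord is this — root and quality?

B half-diminished seventh

The figures 6/4/2 indicate a seventh chord in third inversion.
In third inversion the root lies a second above the bass: a second above A in C major is B.
The chord tones are A, B, D, F, giving B half-diminished seventh.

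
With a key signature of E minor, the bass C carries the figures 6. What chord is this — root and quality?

A minor

The figures 6 indicate a triad in first inversion.
In first inversion the root lies a sixth above the bass: a sixth above C in E minor is A.
The chord tones are C, E, A, giving A minor.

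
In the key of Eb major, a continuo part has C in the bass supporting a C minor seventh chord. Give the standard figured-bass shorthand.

C is the root of C minor seventh, so the chord is in root position.
A seventh chord in root position is figured 7/5/3, conventionally abbreviated 7.

7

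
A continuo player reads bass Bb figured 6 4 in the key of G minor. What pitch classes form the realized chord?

Bb, Eb, G

A fourth above Bb in this key is Eb.
A sixth above Bb in this key is G.
Together with the bass Bb, this spells Eb major in second inversion.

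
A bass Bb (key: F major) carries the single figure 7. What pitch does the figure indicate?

Counting 6 letter steps above Bb lands on A; in F major, that letter is A.

A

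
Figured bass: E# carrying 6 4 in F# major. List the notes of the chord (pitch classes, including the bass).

A fourth above E# in this key is A#.
A sixth above E# in this key is C#.
Together with the bass E#, this spells A# minor in second inversion.

E#, A#, C#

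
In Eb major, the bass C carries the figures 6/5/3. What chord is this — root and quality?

The figures 6/5/3 indicate a seventh chord in first inversion.
In first inversion the root lies a sixth above the bass: a sixth above C in Eb major is Ab.
The chord tones are C, Eb, G, Ab, giving Ab major seventh.

Ab major seventh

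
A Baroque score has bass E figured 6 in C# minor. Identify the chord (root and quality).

C# minor

The figures 6 indicate a triad in first inversion.
In first inversion the root lies a sixth above the bass: a sixth above E in C# minor is C#.
The chord tones are E, G#, C#, giving C# minor.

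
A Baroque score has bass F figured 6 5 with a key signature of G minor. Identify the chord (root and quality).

The figures 6 5 indicate a seventh chord in first inversion.
In first inversion the root lies a sixth above the bass: a sixth above F in G minor is D.
The chord tones are F, A, C, D, giving D minor seventh.

D minor seventh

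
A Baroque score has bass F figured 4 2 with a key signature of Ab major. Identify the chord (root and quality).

The figures 4 2 indicate a seventh chord in third inversion.
In third inversion the root lies a second above the bass: a second above F in Ab major is G.
The chord tones are F, G, Bb, Db, giving G half-diminished seventh.

G half-diminished seventh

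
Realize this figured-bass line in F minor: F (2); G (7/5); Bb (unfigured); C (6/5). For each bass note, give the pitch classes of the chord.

F, G, Bb, Db | G, Bb, Db, F | Bb, Db, F | C, Eb, G, Ab

F (6/4/2): F, G, Bb, Db.
G (7/5/3): G, Bb, Db, F.
Bb (5/3): Bb, Db, F.
C (6/5/3): C, Eb, G, Ab.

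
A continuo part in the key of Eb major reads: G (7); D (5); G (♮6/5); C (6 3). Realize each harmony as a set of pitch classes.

G, Bb, D, F | D, F, Ab | G, Bb, D, E | C, Eb, Ab

G (7/5/3): G, Bb, D, F.
D (5/3): D, F, Ab.
G (♮6/5/3): G, Bb, D, E.
C (6/3): C, Eb, Ab.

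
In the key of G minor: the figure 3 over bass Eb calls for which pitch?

Counting 2 letter steps above Eb lands on G; in G minor, that letter is G.

G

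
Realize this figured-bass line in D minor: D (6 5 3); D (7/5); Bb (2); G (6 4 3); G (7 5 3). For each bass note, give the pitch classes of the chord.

D (6/5/3): D, F, A, Bb.
D (7/5/3): D, F, A, C.
Bb (6/4/2): Bb, C, E, G.
G (6/4/3): G, Bb, C, E.
G (7/5/3): G, Bb, D, F.

D, F, A, Bb | D, F, A, C | Bb, C, E, G | G, Bb, C, E | G, Bb, D, F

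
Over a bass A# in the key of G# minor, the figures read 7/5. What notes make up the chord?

The written figures 7/5 are shorthand for 7/5/3: the 3 is implied.
A third above A# in this key is C#.
A fifth above A# in this key is E.
A seventh above A# in this key is G#.
Together with the bass A#, this spells A# half-diminished seventh in root position.

A#, C#, E, G#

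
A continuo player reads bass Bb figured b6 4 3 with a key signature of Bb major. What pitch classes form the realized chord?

A third above Bb in this key is D.
A fourth above Bb in this key is Eb.
A sixth above Bb in this key is G, lowered to Gb by the flat.
Together with the bass Bb, this spells Eb minor-major seventh in second inversion.

Bb, D, Eb, Gb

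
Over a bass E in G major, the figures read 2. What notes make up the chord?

The written figures 2 are shorthand for 6/4/2: the 6/4 are implied.
A second above E in this key is F#.
A fourth above E in this key is A.
A sixth above E in this key is C.
Together with the bass E, this spells F# half-diminished seventh in third inversion.

E, F#, A, C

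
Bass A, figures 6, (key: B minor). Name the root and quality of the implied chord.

F# minor

The figures 6 indicate a triad in first inversion.
In first inversion the root lies a sixth above the bass: a sixth above A in B minor is F#.
The chord tones are A, C#, F#, giving F# minor.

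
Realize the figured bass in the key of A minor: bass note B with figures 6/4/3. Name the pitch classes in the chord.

B, D, E, G

A third above B in this key is D.
A fourth above B in this key is E.
A sixth above B in this key is G.
Together with the bass B, this spells E minor seventh in second inversion.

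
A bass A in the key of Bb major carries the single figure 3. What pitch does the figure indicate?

Counting 2 letter steps above A lands on C; in Bb major, that letter is C.

C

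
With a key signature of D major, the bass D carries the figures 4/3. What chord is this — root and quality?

G major seventh

The figures 4/3 indicate a seventh chord in second inversion.
In second inversion the root lies a fourth above the bass: a fourth above D in D major is G.
The chord tones are D, F#, G, B, giving G major seventh.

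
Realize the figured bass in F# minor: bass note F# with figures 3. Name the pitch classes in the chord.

F#, A, C#

The written figures 3 are shorthand for 5/3: the 5 is implied.
A third above F# in this key is A.
A fifth above F# in this key is C#.
Together with the bass F#, this spells F# minor in root position.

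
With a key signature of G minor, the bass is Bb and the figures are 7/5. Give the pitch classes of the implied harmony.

The written figures 7/5 are shorthand for 7/5/3: the 3 is implied.
A third above Bb in this key is D.
A fifth above Bb in this key is F.
A seventh above Bb in this key is A.
Together with the bass Bb, this spells Bb major seventh in root position.

Bb, D, F, A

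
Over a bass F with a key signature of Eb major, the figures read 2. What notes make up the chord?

F, G, Bb, D

The written figures 2 are shorthand for 6/4/2: the 6/4 are implied.
A second above F in this key is G.
A fourth above F in this key is Bb.
A sixth above F in this key is D.
Together with the bass F, this spells G minor seventh in third inversion.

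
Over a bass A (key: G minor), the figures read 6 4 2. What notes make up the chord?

A second above A in this key is Bb.
A fourth above A in this key is D.
A sixth above A in this key is F.
Together with the bass A, this spells Bb major seventh in third inversion.

A, Bb, D, F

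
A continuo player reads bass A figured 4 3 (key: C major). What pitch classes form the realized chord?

A, C, D, F

The written figures 4 3 are shorthand for 6/4/3: the 6 is implied.
A third above A in this key is C.
A fourth above A in this key is D.
A sixth above A in this key is F.
Together with the bass A, this spells D minor seventh in second inversion.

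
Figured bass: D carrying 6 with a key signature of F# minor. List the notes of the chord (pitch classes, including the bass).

D, F#, B

The written figures 6 are shorthand for 6/3: the 3 is implied.
A third above D in this key is F#.
A sixth above D in this key is B.
Together with the bass D, this spells B minor in first inversion.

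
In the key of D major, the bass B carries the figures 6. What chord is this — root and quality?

G major

The figures 6 indicate a triad in first inversion.
In first inversion the root lies a sixth above the bass: a sixth above B in D major is G.
The chord tones are B, D, G, giving G major.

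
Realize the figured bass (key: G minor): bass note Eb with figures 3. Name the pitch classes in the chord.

Eb, G, Bb

The written figures 3 are shorthand for 5/3: the 5 is implied.
A third above Eb in this key is G.
A fifth above Eb in this key is Bb.
Together with the bass Eb, this spells Eb major in root position.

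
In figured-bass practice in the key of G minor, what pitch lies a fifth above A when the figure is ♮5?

E

Counting 4 letter steps above A lands on E; in G minor, that letter is Eb.
The ♮5 figure makes it natural, giving E.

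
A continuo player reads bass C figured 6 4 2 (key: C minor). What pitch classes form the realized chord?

C, D, F, Ab

A second above C in this key is D.
A fourth above C in this key is F.
A sixth above C in this key is Ab.
Together with the bass C, this spells D half-diminished seventh in third inversion.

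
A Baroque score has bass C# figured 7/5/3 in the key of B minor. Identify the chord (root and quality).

The figures 7/5/3 indicate a seventh chord in root position.
In root position the bass is the root, so the root is C#.
The chord tones are C#, E, G, B, giving C# half-diminished seventh.

C# half-diminished seventh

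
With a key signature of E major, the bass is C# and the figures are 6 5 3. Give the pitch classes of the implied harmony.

C#, E, G#, A

A third above C# in this key is E.
A fifth above C# in this key is G#.
A sixth above C# in this key is A.
Together with the bass C#, this spells A major seventh in first inversion.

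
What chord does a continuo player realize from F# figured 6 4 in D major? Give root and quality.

The figures 6 4 indicate a triad in second inversion.
In second inversion the root lies a fourth above the bass: a fourth above F# in D major is B.
The chord tones are F#, B, D, giving B minor.

B minor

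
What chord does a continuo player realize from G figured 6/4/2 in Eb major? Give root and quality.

Ab major seventh

The figures 6/4/2 indicate a seventh chord in third inversion.
In third inversion the root lies a second above the bass: a second above G in Eb major is Ab.
The chord tones are G, Ab, C, Eb, giving Ab major seventh.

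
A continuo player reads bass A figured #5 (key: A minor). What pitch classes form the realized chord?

The written figures #5 are shorthand for 5/3: the 3 is implied.
A third above A in this key is C.
A fifth above A in this key is E, raised to E# by the sharp.

A, C, E#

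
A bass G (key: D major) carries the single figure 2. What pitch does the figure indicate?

Counting 1 letter step above G lands on A; in D major, that letter is A.

A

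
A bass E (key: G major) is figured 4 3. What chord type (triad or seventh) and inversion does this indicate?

seventh chord, second inversion

4 3 is shorthand for 6/4/3.
Intervals of 6/4/3 above the bass form a seventh chord; the bass is the fifth, so this is second inversion.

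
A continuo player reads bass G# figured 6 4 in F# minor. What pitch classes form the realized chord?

A fourth above G# in this key is C#.
A sixth above G# in this key is E.
Together with the bass G#, this spells C# minor in second inversion.

G#, C#, E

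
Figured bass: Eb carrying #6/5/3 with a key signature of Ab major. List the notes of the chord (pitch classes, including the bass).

A third above Eb in this key is G.
A fifth above Eb in this key is Bb.
A sixth above Eb in this key is C, raised to C# by the sharp.

Eb, G, Bb, C#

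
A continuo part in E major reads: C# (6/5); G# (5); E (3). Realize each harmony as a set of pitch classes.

C# (6/5/3): C#, E, G#, A.
G# (5/3): G#, B, D#.
E (5/3): E, G#, B.

C#, E, G#, A | G#, B, D# | E, G#, B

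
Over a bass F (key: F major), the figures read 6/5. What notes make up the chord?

The written figures 6/5 are shorthand for 6/5/3: the 3 is implied.
A third above F in this key is A.
A fifth above F in this key is C.
A sixth above F in this key is D.
Together with the bass F, this spells D minor seventh in first inversion.

F, A, C, D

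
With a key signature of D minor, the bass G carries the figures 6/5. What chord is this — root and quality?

E half-diminished seventh

The figures 6/5 indicate a seventh chord in first inversion.
In first inversion the root lies a sixth above the bass: a sixth above G in D minor is E.
The chord tones are G, Bb, D, E, giving E half-diminished seventh.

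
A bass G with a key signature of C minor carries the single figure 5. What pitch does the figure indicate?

D

Counting 4 letter steps above G lands on D; in C minor, that letter is D.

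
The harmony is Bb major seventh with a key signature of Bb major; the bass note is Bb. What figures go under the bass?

Bb is the root of Bb major seventh, so the chord is in root position.
A seventh chord in root position is figured 7/5/3, conventionally abbreviated 7.

7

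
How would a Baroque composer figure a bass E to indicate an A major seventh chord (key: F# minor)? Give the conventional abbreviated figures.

4/3

E is the fifth of A major seventh, so the chord is in second inversion.
A seventh chord in second inversion is figured 6/4/3, conventionally abbreviated 4/3.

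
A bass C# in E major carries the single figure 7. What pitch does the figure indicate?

Counting 6 letter steps above C# lands on B; in E major, that letter is B.

B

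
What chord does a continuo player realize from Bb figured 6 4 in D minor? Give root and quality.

The figures 6 4 indicate a triad in second inversion.
In second inversion the root lies a fourth above the bass: a fourth above Bb in D minor is E.
The chord tones are Bb, E, G, giving E diminished.

E diminished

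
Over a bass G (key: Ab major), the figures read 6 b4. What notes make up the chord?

G, Cb, Eb

A fourth above G in this key is C, lowered to Cb by the flat.
A sixth above G in this key is Eb.
Together with the bass G, this spells Cb augmented in second inversion.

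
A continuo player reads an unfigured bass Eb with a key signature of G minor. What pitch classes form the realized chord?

Eb, G, Bb

An unfigured bass implies 5/3.
A third above Eb in this key is G.
A fifth above Eb in this key is Bb.
Together with the bass Eb, this spells Eb major in root position.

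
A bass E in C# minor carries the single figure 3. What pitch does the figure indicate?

G#

Counting 2 letter steps above E lands on G; in C# minor, that letter is G#.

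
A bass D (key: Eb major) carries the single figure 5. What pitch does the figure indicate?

Ab

Counting 4 letter steps above D lands on A; in Eb major, that letter is Ab.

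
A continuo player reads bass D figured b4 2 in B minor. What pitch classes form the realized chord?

D, E, Gb, B

The written figures b4 2 are shorthand for 6/4/2: the 6 is implied.
A second above D in this key is E.
A fourth above D in this key is G, lowered to Gb by the flat.
A sixth above D in this key is B.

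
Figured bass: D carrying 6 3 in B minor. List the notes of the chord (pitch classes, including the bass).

A third above D in this key is F#.
A sixth above D in this key is B.
Together with the bass D, this spells B minor in first inversion.

D, F#, B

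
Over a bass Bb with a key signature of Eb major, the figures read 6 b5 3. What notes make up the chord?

Bb, D, Fb, G

A third above Bb in this key is D.
A fifth above Bb in this key is F, lowered to Fb by the flat.
A sixth above Bb in this key is G.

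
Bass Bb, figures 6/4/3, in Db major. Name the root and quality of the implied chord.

Eb minor seventh

The figures 6/4/3 indicate a seventh chord in second inversion.
In second inversion the root lies a fourth above the bass: a fourth above Bb in Db major is Eb.
The chord tones are Bb, Db, Eb, Gb, giving Eb minor seventh.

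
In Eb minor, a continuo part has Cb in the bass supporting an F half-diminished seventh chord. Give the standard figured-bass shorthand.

4/3

Cb is the fifth of F half-diminished seventh, so the chord is in second inversion.
A seventh chord in second inversion is figured 6/4/3, conventionally abbreviated 4/3.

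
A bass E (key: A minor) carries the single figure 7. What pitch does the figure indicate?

D

Counting 6 letter steps above E lands on D; in A minor, that letter is D.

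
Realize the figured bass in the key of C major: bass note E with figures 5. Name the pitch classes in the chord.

E, G, B

The written figures 5 are shorthand for 5/3: the 3 is implied.
A third above E in this key is G.
A fifth above E in this key is B.
Together with the bass E, this spells E minor in root position.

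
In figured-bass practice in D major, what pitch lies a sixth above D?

Counting 5 letter steps above D lands on B; in D major, that letter is B.

B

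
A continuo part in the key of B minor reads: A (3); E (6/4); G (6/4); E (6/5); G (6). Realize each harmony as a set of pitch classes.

A, C#, E | E, A, C# | G, C#, E | E, G, B, C# | G, B, E

A (5/3): A, C#, E.
E (6/4): E, A, C#.
G (6/4): G, C#, E.
E (6/5/3): E, G, B, C#.
G (6/3): G, B, E.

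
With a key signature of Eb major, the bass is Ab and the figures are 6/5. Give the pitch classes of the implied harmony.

Ab, C, Eb, F

The written figures 6/5 are shorthand for 6/5/3: the 3 is implied.
A third above Ab in this key is C.
A fifth above Ab in this key is Eb.
A sixth above Ab in this key is F.
Together with the bass Ab, this spells F minor seventh in first inversion.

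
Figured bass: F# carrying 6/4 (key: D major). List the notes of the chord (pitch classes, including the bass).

A fourth above F# in this key is B.
A sixth above F# in this key is D.
Together with the bass F#, this spells B minor in second inversion.

F#, B, D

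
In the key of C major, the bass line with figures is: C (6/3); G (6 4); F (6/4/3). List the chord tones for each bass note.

C (6/3): C, E, A.
G (6/4): G, C, E.
F (6/4/3): F, A, B, D.

C, E, A | G, C, E | F, A, B, D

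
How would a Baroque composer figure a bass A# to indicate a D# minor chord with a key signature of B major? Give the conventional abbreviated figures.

A# is the fifth of D# minor, so the chord is in second inversion.
A triad in second inversion is figured 6/4, conventionally abbreviated 6/4.

6/4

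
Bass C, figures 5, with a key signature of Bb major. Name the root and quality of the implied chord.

The figures 5 indicate a triad in root position.
In root position the bass is the root, so the root is C.
The chord tones are C, Eb, G, giving C minor.

C minor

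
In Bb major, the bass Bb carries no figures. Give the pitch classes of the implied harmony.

Bb, D, F

An unfigured bass implies 5/3.
A third above Bb in this key is D.
A fifth above Bb in this key is F.
Together with the bass Bb, this spells Bb major in root position.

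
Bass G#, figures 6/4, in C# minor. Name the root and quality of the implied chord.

The figures 6/4 indicate a triad in second inversion.
In second inversion the root lies a fourth above the bass: a fourth above G# in C# minor is C#.
The chord tones are G#, C#, E, giving C# minor.

C# minor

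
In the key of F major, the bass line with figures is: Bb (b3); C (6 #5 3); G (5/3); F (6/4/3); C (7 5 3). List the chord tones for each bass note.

Bb (5/b3): Bb, Db, F.
C (6/#5/3): C, E, G#, A.
G (5/3): G, Bb, D.
F (6/4/3): F, A, Bb, D.
C (7/5/3): C, E, G, Bb.

Bb, Db, F | C, E, G#, A | G, Bb, D | F, A, Bb, D | C, E, G, Bb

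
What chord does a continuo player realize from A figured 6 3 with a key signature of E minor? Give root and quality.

The figures 6 3 indicate a triad in first inversion.
In first inversion the root lies a sixth above the bass: a sixth above A in E minor is F#.
The chord tones are A, C, F#, giving F# diminished.

F# diminished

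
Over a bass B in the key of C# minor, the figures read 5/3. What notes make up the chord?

A third above B in this key is D#.
A fifth above B in this key is F#.
Together with the bass B, this spells B major in root position.

B, D#, F#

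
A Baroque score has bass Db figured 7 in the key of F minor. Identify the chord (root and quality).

The figures 7 indicate a seventh chord in root position.
In root position the bass is the root, so the root is Db.
The chord tones are Db, F, Ab, C, giving Db major seventh.

Db major seventh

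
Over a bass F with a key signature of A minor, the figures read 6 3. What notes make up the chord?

F, A, D

A third above F in this key is A.
A sixth above F in this key is D.
Together with the bass F, this spells D minor in first inversion.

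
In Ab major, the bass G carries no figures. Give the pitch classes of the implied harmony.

G, Bb, Db

An unfigured bass implies 5/3.
A third above G in this key is Bb.
A fifth above G in this key is Db.
Together with the bass G, this spells G diminished in root position.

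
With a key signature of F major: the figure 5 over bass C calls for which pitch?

Counting 4 letter steps above C lands on G; in F major, that letter is G.

G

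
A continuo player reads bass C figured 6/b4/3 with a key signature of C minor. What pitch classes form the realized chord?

A third above C in this key is Eb.
A fourth above C in this key is F, lowered to Fb by the flat.
A sixth above C in this key is Ab.
Together with the bass C, this spells Fb augmented major seventh in second inversion.

C, Eb, Fb, Ab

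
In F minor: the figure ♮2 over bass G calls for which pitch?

Counting 1 letter step above G lands on A; in F minor, that letter is Ab.
The ♮2 figure makes it natural, giving A.

A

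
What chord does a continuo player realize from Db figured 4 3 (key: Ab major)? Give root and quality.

The figures 4 3 indicate a seventh chord in second inversion.
In second inversion the root lies a fourth above the bass: a fourth above Db in Ab major is G.
The chord tones are Db, F, G, Bb, giving G half-diminished seventh.

G half-diminished seventh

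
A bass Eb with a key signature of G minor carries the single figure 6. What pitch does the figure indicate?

C

Counting 5 letter steps above Eb lands on C; in G minor, that letter is C.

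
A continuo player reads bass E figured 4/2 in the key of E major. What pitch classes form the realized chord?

E, F#, A, C#

The written figures 4/2 are shorthand for 6/4/2: the 6 is implied.
A second above E in this key is F#.
A fourth above E in this key is A.
A sixth above E in this key is C#.
Together with the bass E, this spells F# minor seventh in third inversion.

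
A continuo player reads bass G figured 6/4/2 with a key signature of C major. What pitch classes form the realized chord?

G, A, C, E

A second above G in this key is A.
A fourth above G in this key is C.
A sixth above G in this key is E.
Together with the bass G, this spells A minor seventh in third inversion.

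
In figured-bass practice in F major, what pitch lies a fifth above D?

Counting 4 letter steps above D lands on A; in F major, that letter is A.

A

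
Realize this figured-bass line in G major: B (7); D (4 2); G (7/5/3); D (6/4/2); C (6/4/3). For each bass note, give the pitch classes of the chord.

B (7/5/3): B, D, F#, A.
D (6/4/2): D, E, G, B.
G (7/5/3): G, B, D, F#.
D (6/4/2): D, E, G, B.
C (6/4/3): C, E, F#, A.

B, D, F#, A | D, E, G, B | G, B, D, F# | D, E, G, B | C, E, F#, A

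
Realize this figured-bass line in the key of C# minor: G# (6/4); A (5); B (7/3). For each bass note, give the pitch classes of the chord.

G#, C#, E | A, C#, E | B, D#, F#, A

G# (6/4): G#, C#, E.
A (5/3): A, C#, E.
B (7/5/3): B, D#, F#, A.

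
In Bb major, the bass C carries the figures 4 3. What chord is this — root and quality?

F dominant seventh

The figures 4 3 indicate a seventh chord in second inversion.
In second inversion the root lies a fourth above the bass: a fourth above C in Bb major is F.
The chord tones are C, Eb, F, A, giving F dominant seventh.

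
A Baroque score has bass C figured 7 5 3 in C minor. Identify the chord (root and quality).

The figures 7 5 3 indicate a seventh chord in root position.
In root position the bass is the root, so the root is C.
The chord tones are C, Eb, G, Bb, giving C minor seventh.

C minor seventh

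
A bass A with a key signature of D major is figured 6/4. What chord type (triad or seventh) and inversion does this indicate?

triad, second inversion

Intervals of 6/4 above the bass form a triad; the bass is the fifth, so this is second inversion.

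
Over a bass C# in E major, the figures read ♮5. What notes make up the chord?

The written figures ♮5 are shorthand for 5/3: the 3 is implied.
A third above C# in this key is E.
A fifth above C# in this key is G#, made natural (G) by the ♮ figure.
Together with the bass C#, this spells C# diminished in root position.

C#, E, G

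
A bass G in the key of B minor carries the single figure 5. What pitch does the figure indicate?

D

Counting 4 letter steps above G lands on D; in B minor, that letter is D.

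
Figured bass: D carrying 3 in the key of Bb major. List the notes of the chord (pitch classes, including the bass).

The written figures 3 are shorthand for 5/3: the 5 is implied.
A third above D in this key is F.
A fifth above D in this key is A.
Together with the bass D, this spells D minor in root position.

D, F, A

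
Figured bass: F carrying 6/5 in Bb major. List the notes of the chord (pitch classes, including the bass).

F, A, C, D

The written figures 6/5 are shorthand for 6/5/3: the 3 is implied.
A third above F in this key is A.
A fifth above F in this key is C.
A sixth above F in this key is D.
Together with the bass F, this spells D minor seventh in first inversion.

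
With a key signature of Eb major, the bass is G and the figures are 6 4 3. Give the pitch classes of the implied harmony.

A third above G in this key is Bb.
A fourth above G in this key is C.
A sixth above G in this key is Eb.
Together with the bass G, this spells C minor seventh in second inversion.

G, Bb, C, Eb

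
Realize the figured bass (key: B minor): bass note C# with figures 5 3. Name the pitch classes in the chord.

C#, E, G

A third above C# in this key is E.
A fifth above C# in this key is G.
Together with the bass C#, this spells C# diminished in root position.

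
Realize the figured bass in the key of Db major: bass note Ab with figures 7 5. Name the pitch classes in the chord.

The written figures 7 5 are shorthand for 7/5/3: the 3 is implied.
A third above Ab in this key is C.
A fifth above Ab in this key is Eb.
A seventh above Ab in this key is Gb.
Together with the bass Ab, this spells Ab dominant seventh in root position.

Ab, C, Eb, Gb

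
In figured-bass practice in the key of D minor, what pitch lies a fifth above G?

Counting 4 letter steps above G lands on D; in D minor, that letter is D.

D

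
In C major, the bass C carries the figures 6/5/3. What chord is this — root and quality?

A minor seventh

The figures 6/5/3 indicate a seventh chord in first inversion.
In first inversion the root lies a sixth above the bass: a sixth above C in C major is A.
The chord tones are C, E, G, A, giving A minor seventh.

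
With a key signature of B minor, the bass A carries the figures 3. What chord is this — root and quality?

The figures 3 indicate a triad in root position.
In root position the bass is the root, so the root is A.
The chord tones are A, C#, E, giving A major.

A major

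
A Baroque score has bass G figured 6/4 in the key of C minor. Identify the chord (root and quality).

C minor

The figures 6/4 indicate a triad in second inversion.
In second inversion the root lies a fourth above the bass: a fourth above G in C minor is C.
The chord tones are G, C, Eb, giving C minor.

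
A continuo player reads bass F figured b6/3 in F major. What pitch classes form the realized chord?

A third above F in this key is A.
A sixth above F in this key is D, lowered to Db by the flat.
Together with the bass F, this spells Db augmented in first inversion.

F, A, Db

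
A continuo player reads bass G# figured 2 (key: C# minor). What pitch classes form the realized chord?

The written figures 2 are shorthand for 6/4/2: the 6/4 are implied.
A second above G# in this key is A.
A fourth above G# in this key is C#.
A sixth above G# in this key is E.
Together with the bass G#, this spells A major seventh in third inversion.

G#, A, C#, E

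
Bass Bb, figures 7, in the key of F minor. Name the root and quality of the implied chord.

The figures 7 indicate a seventh chord in root position.
In root position the bass is the root, so the root is Bb.
The chord tones are Bb, Db, F, Ab, giving Bb minor seventh.

Bb minor seventh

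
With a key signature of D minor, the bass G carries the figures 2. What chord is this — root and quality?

A minor seventh

The figures 2 indicate a seventh chord in third inversion.
In third inversion the root lies a second above the bass: a second above G in D minor is A.
The chord tones are G, A, C, E, giving A minor seventh.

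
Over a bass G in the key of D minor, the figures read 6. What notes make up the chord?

G, Bb, E

The written figures 6 are shorthand for 6/3: the 3 is implied.
A third above G in this key is Bb.
A sixth above G in this key is E.
Together with the bass G, this spells E diminished in first inversion.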